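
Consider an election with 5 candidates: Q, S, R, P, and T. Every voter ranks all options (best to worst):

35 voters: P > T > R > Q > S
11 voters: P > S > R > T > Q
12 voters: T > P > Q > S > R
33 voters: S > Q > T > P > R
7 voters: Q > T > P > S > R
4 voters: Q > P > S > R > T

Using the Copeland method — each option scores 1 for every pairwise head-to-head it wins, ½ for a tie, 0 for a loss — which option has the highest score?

T

Q: beats S and R; loses to P and T → score 2.
S: beats R; loses to Q, P, and T → score 1.
R: loses to Q, S, P, and T → score 0.
P: beats Q, S, and R; loses to T → score 3.
T: beats Q, S, R, and P → score 4.
T has the best pairwise record.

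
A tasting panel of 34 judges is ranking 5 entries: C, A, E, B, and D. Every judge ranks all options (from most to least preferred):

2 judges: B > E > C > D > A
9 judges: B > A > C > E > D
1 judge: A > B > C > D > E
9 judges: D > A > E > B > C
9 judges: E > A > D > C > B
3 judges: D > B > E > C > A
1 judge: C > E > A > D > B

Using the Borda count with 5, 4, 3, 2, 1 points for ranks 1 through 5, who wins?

A

C: 2·3 + 9·3 + 1·3 + 9·1 + 9·2 + 3·2 + 1·5 = 74
A: 2·1 + 9·4 + 1·5 + 9·4 + 9·4 + 3·1 + 1·3 = 121
E: 2·4 + 9·2 + 1·1 + 9·3 + 9·5 + 3·3 + 1·4 = 112
B: 2·5 + 9·5 + 1·4 + 9·2 + 9·1 + 3·4 + 1·1 = 99
D: 2·2 + 9·1 + 1·2 + 9·5 + 9·3 + 3·5 + 1·2 = 104
A has the highest Borda score (121).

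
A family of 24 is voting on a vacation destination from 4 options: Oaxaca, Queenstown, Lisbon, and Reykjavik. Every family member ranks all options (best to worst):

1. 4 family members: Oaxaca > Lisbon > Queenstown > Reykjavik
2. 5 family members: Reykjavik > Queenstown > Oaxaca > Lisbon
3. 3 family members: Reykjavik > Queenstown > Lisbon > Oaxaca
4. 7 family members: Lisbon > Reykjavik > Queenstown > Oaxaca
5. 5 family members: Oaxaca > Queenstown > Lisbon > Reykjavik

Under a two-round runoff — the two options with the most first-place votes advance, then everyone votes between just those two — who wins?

Reykjavik

Round 1 first-place votes: Oaxaca 9, Queenstown 0, Lisbon 7, Reykjavik 8.
Oaxaca and Reykjavik advance.
Runoff: Oaxaca is preferred to Reykjavik by 9 voters; Reykjavik by 15.
Reykjavik wins the runoff.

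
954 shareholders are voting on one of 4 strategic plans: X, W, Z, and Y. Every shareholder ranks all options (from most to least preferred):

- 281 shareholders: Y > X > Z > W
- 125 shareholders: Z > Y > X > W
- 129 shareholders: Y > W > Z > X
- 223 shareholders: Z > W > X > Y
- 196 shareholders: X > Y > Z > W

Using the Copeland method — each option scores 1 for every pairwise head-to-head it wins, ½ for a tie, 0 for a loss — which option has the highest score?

Y

X: beats W; ties Z; loses to Y → score 1.5.
W: loses to X, Z, and Y → score 0.
Z: beats W; ties X; loses to Y → score 1.5.
Y: beats X, W, and Z → score 3.
Y has the best pairwise record.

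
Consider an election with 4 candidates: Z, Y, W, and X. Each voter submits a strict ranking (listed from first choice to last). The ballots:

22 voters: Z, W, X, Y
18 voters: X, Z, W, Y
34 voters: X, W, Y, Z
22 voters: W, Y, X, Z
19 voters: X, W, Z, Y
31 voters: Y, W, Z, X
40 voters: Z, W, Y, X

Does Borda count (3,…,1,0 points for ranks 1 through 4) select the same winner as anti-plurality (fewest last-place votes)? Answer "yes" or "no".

yes

Borda — scores: Z 272, Y 211, W 376, X 257. Winner: W.
Anti-plurality — last-place votes: Z 56, Y 59, W 0, X 71. Winner: W.
The two methods agree.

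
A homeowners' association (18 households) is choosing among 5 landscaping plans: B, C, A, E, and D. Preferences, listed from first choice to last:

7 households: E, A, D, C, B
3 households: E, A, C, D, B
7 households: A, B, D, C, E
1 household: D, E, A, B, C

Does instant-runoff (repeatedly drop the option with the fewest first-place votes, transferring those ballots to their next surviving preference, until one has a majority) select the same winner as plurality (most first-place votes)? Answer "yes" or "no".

Instant-runoff — R1 B 0, C 0, A 7, E 10, D 1 (E winner). Winner: E.
Plurality — first-place votes: B 0, C 0, A 7, E 10, D 1. Winner: E.
The two methods agree.

yes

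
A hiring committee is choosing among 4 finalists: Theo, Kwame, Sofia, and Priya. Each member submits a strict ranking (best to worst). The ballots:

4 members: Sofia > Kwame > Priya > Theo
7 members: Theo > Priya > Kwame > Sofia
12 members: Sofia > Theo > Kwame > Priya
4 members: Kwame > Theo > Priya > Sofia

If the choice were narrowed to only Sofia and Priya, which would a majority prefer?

Sofia

Voters preferring Sofia to Priya: 16; preferring Priya to Sofia: 11.
Sofia wins the head-to-head.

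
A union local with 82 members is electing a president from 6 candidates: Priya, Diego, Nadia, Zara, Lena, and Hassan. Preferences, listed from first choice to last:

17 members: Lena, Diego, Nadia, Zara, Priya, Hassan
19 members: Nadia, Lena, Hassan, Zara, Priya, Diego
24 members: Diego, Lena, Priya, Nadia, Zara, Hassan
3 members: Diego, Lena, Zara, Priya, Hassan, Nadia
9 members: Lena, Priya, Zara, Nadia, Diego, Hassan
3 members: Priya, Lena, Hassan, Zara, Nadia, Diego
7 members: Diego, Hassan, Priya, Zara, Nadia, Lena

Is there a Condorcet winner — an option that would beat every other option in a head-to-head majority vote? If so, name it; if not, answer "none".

Lena

Lena vs Priya: 72–10 for Lena.
Lena vs Diego: 48–34 for Lena.
Lena vs Nadia: 56–26 for Lena.
Lena vs Zara: 75–7 for Lena.
Lena vs Hassan: 75–7 for Lena.
Lena beats every other option head-to-head.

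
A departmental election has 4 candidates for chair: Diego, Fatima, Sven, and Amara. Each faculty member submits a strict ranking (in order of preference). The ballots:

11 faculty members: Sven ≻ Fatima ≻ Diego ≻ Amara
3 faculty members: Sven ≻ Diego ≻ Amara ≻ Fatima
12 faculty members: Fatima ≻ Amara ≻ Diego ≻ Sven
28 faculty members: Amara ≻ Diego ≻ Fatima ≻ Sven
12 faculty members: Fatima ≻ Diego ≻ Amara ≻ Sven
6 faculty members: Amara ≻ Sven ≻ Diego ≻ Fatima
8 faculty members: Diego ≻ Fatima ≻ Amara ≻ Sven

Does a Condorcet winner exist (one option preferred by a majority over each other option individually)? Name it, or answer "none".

Checking pairwise contests:
Amara beats Diego 46–34.
Diego beats Fatima 45–35.
Diego beats Sven 60–20.
Fatima beats Amara 43–37.
Every option loses at least one head-to-head, so there is no Condorcet winner.

none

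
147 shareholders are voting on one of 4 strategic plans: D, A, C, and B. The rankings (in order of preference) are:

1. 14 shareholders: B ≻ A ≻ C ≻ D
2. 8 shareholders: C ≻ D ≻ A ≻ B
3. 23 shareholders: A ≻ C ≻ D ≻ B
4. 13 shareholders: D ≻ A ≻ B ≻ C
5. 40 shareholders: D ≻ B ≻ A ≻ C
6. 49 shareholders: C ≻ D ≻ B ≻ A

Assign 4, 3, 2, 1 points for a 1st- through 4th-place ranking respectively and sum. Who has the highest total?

D

D: 14·1 + 8·3 + 23·2 + 13·4 + 40·4 + 49·3 = 443
A: 14·3 + 8·2 + 23·4 + 13·3 + 40·2 + 49·1 = 318
C: 14·2 + 8·4 + 23·3 + 13·1 + 40·1 + 49·4 = 378
B: 14·4 + 8·1 + 23·1 + 13·2 + 40·3 + 49·2 = 331
D has the highest Borda score (443).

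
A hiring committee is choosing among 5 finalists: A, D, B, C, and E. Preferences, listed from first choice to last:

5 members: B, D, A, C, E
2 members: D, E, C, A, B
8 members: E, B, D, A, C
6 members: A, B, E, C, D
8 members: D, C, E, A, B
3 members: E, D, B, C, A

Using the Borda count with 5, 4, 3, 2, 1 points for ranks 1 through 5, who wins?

A: 5·3 + 2·2 + 8·2 + 6·5 + 8·2 + 3·1 = 84
D: 5·4 + 2·5 + 8·3 + 6·1 + 8·5 + 3·4 = 112
B: 5·5 + 2·1 + 8·4 + 6·4 + 8·1 + 3·3 = 100
C: 5·2 + 2·3 + 8·1 + 6·2 + 8·4 + 3·2 = 74
E: 5·1 + 2·4 + 8·5 + 6·3 + 8·3 + 3·5 = 110
D has the highest Borda score (112).

D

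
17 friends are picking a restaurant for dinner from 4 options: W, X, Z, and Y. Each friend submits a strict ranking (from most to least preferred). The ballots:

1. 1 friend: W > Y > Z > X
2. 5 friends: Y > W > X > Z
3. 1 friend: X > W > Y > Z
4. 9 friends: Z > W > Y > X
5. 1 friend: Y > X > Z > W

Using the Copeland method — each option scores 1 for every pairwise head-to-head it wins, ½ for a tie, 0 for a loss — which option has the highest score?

W: beats X and Y; loses to Z → score 2.
X: loses to W, Z, and Y → score 0.
Z: beats W, X, and Y → score 3.
Y: beats X; loses to W and Z → score 1.
Z has the best pairwise record.

Z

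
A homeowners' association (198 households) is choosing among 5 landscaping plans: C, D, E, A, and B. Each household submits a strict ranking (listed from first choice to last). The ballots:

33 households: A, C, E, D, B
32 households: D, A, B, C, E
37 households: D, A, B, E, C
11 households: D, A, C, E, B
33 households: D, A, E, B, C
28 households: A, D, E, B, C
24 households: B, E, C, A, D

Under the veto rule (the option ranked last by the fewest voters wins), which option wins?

Last-place votes: C 98, D 24, E 32, A 0, B 44.
A is ranked last by the fewest voters, so A wins.

A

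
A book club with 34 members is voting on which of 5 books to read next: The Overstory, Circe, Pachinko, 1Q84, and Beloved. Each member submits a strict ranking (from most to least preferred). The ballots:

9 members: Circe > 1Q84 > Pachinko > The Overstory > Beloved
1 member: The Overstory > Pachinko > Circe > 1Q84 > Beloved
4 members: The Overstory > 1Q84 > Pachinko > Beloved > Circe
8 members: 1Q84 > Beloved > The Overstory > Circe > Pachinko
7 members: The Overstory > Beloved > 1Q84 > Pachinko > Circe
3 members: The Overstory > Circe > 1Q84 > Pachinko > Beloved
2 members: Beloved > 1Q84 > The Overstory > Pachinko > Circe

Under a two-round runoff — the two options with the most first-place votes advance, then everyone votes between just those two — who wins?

Round 1 first-place votes: The Overstory 15, Circe 9, Pachinko 0, 1Q84 8, Beloved 2.
The Overstory and Circe advance.
Runoff: The Overstory is preferred to Circe by 25 voters; Circe by 9.
The Overstory wins the runoff.

The Overstory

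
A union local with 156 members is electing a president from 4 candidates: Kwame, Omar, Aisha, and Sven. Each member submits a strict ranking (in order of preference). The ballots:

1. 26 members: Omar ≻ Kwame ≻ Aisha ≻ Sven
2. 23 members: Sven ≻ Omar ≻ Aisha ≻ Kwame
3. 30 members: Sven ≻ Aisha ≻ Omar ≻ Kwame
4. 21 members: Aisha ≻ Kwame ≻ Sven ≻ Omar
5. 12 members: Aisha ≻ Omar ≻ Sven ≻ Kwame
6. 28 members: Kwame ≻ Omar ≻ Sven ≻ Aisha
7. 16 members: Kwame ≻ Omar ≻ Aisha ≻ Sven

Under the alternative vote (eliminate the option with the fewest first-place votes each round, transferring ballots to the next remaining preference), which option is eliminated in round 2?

Aisha

Round 1: Kwame 44, Omar 26, Aisha 33, Sven 53. Eliminate Omar.
Round 2: Kwame 70, Aisha 33, Sven 53. Eliminate Aisha.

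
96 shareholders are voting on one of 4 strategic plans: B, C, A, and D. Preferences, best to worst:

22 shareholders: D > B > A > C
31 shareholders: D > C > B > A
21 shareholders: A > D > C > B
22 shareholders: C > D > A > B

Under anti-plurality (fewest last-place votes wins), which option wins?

D

Last-place votes: B 43, C 22, A 31, D 0.
D is ranked last by the fewest voters, so D wins.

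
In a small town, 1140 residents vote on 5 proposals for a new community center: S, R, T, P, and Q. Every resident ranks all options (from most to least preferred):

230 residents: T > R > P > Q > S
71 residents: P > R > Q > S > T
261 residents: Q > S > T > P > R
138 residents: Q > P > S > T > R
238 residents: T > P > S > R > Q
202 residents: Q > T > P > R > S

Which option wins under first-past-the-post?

First-place votes: S 0, R 0, T 468, P 71, Q 601.
Q has the most first-place votes.

Q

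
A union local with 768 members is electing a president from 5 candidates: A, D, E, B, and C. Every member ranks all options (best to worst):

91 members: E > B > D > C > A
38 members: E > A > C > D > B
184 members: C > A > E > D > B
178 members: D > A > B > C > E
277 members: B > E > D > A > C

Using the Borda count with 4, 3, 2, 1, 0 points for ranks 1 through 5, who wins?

B

A: 91·0 + 38·3 + 184·3 + 178·3 + 277·1 = 1477
D: 91·2 + 38·1 + 184·1 + 178·4 + 277·2 = 1670
E: 91·4 + 38·4 + 184·2 + 178·0 + 277·3 = 1715
B: 91·3 + 38·0 + 184·0 + 178·2 + 277·4 = 1737
C: 91·1 + 38·2 + 184·4 + 178·1 + 277·0 = 1081
B has the highest Borda score (1737).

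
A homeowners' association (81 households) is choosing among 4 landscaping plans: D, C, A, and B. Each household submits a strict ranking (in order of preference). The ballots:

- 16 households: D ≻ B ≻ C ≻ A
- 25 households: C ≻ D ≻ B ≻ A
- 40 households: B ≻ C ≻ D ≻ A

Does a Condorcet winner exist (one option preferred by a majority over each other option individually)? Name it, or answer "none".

Checking pairwise contests:
C beats D 65–16.
B beats C 56–25.
D beats A 81–0.
D beats B 41–40.
Every option loses at least one head-to-head, so there is no Condorcet winner.

none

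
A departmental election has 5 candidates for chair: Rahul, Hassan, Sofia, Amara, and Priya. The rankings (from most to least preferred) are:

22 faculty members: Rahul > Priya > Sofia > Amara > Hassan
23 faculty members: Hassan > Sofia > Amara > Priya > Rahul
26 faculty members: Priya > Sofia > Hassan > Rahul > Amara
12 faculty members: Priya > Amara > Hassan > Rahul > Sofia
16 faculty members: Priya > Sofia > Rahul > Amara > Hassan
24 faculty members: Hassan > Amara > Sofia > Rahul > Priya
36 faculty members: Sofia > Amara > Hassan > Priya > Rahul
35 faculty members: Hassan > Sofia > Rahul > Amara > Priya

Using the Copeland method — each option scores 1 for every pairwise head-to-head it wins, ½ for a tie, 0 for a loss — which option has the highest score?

Sofia

Rahul: beats Amara; loses to Hassan, Sofia, and Priya → score 1.
Hassan: beats Rahul, Amara, and Priya; loses to Sofia → score 3.
Sofia: beats Rahul, Hassan, Amara, and Priya → score 4.
Amara: beats Priya; loses to Rahul, Hassan, and Sofia → score 1.
Priya: beats Rahul; loses to Hassan, Sofia, and Amara → score 1.
Sofia has the best pairwise record.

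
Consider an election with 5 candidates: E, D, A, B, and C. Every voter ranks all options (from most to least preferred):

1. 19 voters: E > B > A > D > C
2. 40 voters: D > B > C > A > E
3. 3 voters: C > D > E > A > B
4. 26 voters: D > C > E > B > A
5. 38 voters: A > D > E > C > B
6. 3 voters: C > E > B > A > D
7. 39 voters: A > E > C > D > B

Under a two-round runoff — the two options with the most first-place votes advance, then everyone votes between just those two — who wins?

A

Round 1 first-place votes: E 19, D 66, A 77, B 0, C 6.
A and D advance.
Runoff: A is preferred to D by 99 voters; D by 69.
A wins the runoff.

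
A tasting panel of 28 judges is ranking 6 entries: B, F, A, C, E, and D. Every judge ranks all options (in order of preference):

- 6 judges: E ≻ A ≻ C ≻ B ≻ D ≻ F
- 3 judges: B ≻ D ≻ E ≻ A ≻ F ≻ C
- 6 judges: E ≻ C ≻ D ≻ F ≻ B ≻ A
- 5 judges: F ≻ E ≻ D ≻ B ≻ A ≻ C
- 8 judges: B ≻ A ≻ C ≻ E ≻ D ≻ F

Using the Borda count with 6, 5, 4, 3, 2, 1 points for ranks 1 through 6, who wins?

B: 6·3 + 3·6 + 6·2 + 5·3 + 8·6 = 111
F: 6·1 + 3·2 + 6·3 + 5·6 + 8·1 = 68
A: 6·5 + 3·3 + 6·1 + 5·2 + 8·5 = 95
C: 6·4 + 3·1 + 6·5 + 5·1 + 8·4 = 94
E: 6·6 + 3·4 + 6·6 + 5·5 + 8·3 = 133
D: 6·2 + 3·5 + 6·4 + 5·4 + 8·2 = 87
E has the highest Borda score (133).

E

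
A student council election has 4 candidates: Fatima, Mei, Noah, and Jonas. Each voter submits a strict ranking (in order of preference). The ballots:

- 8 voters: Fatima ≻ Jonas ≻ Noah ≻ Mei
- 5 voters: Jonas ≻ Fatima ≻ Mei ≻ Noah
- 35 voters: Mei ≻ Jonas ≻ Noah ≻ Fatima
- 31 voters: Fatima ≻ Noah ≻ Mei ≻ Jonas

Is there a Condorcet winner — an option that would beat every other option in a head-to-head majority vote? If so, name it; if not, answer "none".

Checking pairwise contests:
Jonas beats Fatima 40–39.
Fatima beats Mei 44–35.
Fatima beats Noah 44–35.
Mei beats Jonas 66–13.
Every option loses at least one head-to-head, so there is no Condorcet winner.

none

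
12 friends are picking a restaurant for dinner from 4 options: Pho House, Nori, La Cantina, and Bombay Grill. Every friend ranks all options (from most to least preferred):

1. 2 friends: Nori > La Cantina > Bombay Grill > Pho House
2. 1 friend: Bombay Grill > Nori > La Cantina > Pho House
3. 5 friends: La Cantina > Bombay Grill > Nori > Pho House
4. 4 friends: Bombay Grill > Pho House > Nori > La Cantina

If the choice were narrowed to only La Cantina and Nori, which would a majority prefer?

Voters preferring La Cantina to Nori: 5; preferring Nori to La Cantina: 7.
Nori wins the head-to-head.

Nori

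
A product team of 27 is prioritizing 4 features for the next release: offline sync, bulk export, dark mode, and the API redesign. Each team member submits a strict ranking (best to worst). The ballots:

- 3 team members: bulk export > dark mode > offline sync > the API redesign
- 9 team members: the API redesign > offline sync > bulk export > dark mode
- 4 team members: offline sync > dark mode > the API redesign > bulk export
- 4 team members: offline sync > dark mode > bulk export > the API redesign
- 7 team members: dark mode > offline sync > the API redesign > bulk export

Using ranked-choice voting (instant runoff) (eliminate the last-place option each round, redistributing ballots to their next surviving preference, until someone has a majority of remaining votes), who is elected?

Round 1: offline sync 8, bulk export 3, dark mode 7, the API redesign 9. Eliminate bulk export.
Round 2: offline sync 8, dark mode 10, the API redesign 9. Eliminate offline sync.
Round 3: dark mode 18, the API redesign 9. Dark mode has a majority.

dark mode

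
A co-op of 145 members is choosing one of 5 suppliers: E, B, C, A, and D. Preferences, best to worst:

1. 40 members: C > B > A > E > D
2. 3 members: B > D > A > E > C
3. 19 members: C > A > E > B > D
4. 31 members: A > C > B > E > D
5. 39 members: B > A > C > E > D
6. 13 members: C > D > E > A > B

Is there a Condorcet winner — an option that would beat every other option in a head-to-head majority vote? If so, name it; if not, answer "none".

Checking pairwise contests:
B beats E 113–32.
C beats B 103–42.
A beats C 73–72.
B beats A 82–63.
E beats D 129–16.
Every option loses at least one head-to-head, so there is no Condorcet winner.

none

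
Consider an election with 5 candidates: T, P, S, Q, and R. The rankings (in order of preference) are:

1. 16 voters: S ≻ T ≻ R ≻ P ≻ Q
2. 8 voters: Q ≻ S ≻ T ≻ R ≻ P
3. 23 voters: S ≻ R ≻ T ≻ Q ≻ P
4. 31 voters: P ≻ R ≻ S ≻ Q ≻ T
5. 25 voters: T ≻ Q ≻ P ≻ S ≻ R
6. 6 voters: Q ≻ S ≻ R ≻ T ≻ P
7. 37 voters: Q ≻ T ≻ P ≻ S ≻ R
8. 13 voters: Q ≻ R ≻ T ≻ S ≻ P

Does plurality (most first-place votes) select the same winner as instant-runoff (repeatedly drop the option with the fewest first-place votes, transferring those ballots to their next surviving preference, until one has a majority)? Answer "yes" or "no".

Plurality — first-place votes: T 25, P 31, S 39, Q 64, R 0. Winner: Q.
Instant-runoff — R1 T 25, P 31, S 39, Q 64, R 0 (R out); R2 T 25, P 31, S 39, Q 64 (T out); R3 P 31, S 39, Q 89 (Q winner). Winner: Q.
The two methods agree.

yes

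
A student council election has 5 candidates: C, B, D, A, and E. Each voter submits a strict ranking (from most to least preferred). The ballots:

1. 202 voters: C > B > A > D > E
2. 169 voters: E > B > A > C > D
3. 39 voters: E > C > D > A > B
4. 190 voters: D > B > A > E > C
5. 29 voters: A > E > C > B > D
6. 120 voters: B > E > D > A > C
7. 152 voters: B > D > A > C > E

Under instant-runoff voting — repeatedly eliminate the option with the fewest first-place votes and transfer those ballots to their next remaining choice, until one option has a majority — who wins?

B

Round 1: C 202, B 272, D 190, A 29, E 208. Eliminate A.
Round 2: C 202, B 272, D 190, E 237. Eliminate D.
Round 3: C 202, B 462, E 237. B has a majority.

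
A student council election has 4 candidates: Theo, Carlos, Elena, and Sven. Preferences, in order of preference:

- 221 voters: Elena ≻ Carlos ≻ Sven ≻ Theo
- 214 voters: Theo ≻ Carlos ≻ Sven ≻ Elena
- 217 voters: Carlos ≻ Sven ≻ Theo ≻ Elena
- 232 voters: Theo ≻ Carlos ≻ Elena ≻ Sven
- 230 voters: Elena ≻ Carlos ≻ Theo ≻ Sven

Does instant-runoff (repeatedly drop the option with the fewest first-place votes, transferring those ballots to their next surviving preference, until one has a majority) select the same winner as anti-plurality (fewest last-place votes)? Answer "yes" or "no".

no

Instant-runoff — R1 Theo 446, Carlos 217, Elena 451, Sven 0 (Sven out); R2 Theo 446, Carlos 217, Elena 451 (Carlos out); R3 Theo 663, Elena 451 (Theo winner). Winner: Theo.
Anti-plurality — last-place votes: Theo 221, Carlos 0, Elena 431, Sven 462. Winner: Carlos.
The two methods disagree.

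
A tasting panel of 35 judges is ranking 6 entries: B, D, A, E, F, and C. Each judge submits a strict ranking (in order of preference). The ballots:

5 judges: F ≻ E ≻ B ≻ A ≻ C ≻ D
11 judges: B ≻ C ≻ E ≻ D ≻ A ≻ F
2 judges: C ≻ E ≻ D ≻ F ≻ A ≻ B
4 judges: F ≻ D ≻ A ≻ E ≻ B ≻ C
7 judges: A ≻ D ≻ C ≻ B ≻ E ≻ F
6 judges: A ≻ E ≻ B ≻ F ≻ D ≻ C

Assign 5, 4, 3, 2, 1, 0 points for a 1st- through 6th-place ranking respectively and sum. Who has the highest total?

B: 5·3 + 11·5 + 2·0 + 4·1 + 7·2 + 6·3 = 106
D: 5·0 + 11·2 + 2·3 + 4·4 + 7·4 + 6·1 = 78
A: 5·2 + 11·1 + 2·1 + 4·3 + 7·5 + 6·5 = 100
E: 5·4 + 11·3 + 2·4 + 4·2 + 7·1 + 6·4 = 100
F: 5·5 + 11·0 + 2·2 + 4·5 + 7·0 + 6·2 = 61
C: 5·1 + 11·4 + 2·5 + 4·0 + 7·3 + 6·0 = 80
B has the highest Borda score (106).

B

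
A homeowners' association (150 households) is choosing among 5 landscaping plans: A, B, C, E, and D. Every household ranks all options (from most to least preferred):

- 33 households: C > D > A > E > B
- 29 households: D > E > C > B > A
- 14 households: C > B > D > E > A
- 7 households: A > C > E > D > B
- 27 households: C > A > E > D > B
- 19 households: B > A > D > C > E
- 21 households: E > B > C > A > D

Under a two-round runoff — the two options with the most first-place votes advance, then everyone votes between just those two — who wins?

C

Round 1 first-place votes: A 7, B 19, C 74, E 21, D 29.
C and D advance.
Runoff: C is preferred to D by 102 voters; D by 48.
C wins the runoff.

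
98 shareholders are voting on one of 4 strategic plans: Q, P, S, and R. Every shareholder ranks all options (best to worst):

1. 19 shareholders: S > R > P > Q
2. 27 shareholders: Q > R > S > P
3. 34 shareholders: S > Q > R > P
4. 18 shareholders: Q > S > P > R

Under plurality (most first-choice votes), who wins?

S

First-place votes: Q 45, P 0, S 53, R 0.
S has the most first-place votes.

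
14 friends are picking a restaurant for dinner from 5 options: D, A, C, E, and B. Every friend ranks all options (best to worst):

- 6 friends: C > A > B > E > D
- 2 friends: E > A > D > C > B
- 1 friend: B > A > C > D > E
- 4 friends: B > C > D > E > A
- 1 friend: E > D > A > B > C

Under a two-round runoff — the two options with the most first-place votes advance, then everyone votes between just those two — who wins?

Round 1 first-place votes: D 0, A 0, C 6, E 3, B 5.
C and B advance.
Runoff: C is preferred to B by 8 voters; B by 6.
C wins the runoff.

C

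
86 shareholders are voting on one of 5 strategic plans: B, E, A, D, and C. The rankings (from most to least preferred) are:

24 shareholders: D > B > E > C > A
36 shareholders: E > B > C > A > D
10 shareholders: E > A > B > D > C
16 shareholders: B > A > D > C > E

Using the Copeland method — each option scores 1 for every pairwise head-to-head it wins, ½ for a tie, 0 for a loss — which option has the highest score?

E

B: beats A, D, and C; loses to E → score 3.
E: beats B, A, D, and C → score 4.
A: beats D; loses to B, E, and C → score 1.
D: beats C; loses to B, E, and A → score 1.
C: beats A; loses to B, E, and D → score 1.
E has the best pairwise record.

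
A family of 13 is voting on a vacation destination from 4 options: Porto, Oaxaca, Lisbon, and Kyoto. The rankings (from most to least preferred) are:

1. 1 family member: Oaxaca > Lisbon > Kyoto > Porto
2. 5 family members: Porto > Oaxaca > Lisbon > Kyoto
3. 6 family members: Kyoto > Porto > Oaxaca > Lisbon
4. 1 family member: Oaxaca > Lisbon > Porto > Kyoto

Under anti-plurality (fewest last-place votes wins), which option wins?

Last-place votes: Porto 1, Oaxaca 0, Lisbon 6, Kyoto 6.
Oaxaca is ranked last by the fewest voters, so Oaxaca wins.

Oaxaca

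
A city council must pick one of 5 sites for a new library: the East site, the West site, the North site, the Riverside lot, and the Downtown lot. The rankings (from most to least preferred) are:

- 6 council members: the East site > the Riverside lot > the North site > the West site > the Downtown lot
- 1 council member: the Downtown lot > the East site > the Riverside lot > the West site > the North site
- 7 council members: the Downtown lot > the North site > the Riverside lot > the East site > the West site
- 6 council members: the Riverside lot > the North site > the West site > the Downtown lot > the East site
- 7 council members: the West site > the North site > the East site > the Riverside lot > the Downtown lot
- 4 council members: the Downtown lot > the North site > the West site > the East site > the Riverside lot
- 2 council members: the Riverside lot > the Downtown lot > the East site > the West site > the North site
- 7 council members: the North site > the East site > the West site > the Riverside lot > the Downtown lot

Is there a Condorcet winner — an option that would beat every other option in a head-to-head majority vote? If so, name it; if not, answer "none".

the North site

the North site vs the East site: 31–9 for the North site.
the North site vs the West site: 30–10 for the North site.
the North site vs the Riverside lot: 25–15 for the North site.
the North site vs the Downtown lot: 26–14 for the North site.
the North site beats every other option head-to-head.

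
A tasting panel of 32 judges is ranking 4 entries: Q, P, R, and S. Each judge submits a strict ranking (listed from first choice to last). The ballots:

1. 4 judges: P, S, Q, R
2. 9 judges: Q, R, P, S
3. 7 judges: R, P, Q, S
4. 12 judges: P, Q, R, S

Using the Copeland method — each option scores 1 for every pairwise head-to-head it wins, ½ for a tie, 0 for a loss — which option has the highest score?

Q: beats R and S; loses to P → score 2.
P: beats Q and S; ties R → score 2.5.
R: beats S; ties P; loses to Q → score 1.5.
S: loses to Q, P, and R → score 0.
P has the best pairwise record.

P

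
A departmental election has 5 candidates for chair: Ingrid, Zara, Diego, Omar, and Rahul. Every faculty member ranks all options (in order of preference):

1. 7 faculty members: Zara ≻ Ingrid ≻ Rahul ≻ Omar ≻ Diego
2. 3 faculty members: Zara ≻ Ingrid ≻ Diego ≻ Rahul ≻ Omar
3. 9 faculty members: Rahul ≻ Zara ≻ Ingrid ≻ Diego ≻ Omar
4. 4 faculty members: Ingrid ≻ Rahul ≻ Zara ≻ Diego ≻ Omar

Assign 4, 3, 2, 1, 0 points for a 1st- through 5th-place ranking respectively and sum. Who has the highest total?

Zara

Ingrid: 7·3 + 3·3 + 9·2 + 4·4 = 64
Zara: 7·4 + 3·4 + 9·3 + 4·2 = 75
Diego: 7·0 + 3·2 + 9·1 + 4·1 = 19
Omar: 7·1 + 3·0 + 9·0 + 4·0 = 7
Rahul: 7·2 + 3·1 + 9·4 + 4·3 = 65
Zara has the highest Borda score (75).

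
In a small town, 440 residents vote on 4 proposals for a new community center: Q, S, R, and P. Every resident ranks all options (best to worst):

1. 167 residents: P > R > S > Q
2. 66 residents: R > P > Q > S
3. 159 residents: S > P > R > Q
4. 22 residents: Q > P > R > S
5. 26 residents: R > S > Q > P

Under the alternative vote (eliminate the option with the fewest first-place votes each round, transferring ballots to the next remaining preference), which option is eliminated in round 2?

R

Round 1: Q 22, S 159, R 92, P 167. Eliminate Q.
Round 2: S 159, R 92, P 189. Eliminate R.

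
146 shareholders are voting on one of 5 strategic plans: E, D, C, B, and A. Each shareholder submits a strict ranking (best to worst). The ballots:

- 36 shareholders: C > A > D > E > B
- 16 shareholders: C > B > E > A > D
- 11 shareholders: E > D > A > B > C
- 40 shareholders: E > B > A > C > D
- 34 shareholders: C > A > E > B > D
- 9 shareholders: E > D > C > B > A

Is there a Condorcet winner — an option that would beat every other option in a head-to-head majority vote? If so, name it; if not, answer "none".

C

C vs E: 86–60 for C.
C vs D: 126–20 for C.
C vs B: 95–51 for C.
C vs A: 95–51 for C.
C beats every other option head-to-head.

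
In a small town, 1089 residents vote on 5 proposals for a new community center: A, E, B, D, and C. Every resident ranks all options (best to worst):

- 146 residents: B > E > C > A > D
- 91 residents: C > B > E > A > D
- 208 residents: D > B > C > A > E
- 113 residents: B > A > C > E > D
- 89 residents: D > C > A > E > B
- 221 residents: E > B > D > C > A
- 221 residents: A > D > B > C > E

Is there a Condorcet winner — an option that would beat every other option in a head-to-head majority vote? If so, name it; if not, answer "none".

B

B vs A: 779–310 for B.
B vs E: 779–310 for B.
B vs D: 571–518 for B.
B vs C: 909–180 for B.
B beats every other option head-to-head.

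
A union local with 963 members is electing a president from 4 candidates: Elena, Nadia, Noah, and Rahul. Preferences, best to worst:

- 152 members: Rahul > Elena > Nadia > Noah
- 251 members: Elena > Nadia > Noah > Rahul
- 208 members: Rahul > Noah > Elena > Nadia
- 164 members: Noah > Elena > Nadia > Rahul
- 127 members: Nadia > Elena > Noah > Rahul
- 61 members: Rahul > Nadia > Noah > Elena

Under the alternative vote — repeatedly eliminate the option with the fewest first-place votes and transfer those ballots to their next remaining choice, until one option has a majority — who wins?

Elena

Round 1: Elena 251, Nadia 127, Noah 164, Rahul 421. Eliminate Nadia.
Round 2: Elena 378, Noah 164, Rahul 421. Eliminate Noah.
Round 3: Elena 542, Rahul 421. Elena has a majority.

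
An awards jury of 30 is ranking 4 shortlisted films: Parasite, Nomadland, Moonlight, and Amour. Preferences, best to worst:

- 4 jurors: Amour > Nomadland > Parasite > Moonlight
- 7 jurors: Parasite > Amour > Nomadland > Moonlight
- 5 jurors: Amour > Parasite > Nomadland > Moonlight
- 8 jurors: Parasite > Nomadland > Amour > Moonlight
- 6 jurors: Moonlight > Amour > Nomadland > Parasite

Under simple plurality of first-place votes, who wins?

First-place votes: Parasite 15, Nomadland 0, Moonlight 6, Amour 9.
Parasite has the most first-place votes.

Parasite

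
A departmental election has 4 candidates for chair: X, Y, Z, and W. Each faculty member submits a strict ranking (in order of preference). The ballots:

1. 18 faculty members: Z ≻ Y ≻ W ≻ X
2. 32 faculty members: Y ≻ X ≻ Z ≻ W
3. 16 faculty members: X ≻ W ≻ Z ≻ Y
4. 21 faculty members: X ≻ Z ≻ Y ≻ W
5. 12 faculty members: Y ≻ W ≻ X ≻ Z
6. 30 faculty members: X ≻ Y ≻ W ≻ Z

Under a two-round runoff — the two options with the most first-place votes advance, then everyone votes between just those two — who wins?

Round 1 first-place votes: X 67, Y 44, Z 18, W 0.
X and Y advance.
Runoff: X is preferred to Y by 67 voters; Y by 62.
X wins the runoff.

X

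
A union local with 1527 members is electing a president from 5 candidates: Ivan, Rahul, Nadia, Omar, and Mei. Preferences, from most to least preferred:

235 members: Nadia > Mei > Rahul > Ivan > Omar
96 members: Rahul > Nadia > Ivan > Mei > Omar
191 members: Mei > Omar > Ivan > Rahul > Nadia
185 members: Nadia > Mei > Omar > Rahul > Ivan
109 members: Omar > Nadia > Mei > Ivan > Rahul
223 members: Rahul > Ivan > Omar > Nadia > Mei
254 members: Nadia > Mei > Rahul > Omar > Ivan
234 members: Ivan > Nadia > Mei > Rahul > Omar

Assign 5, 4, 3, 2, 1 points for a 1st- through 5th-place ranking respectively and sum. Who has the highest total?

Nadia

Ivan: 235·2 + 96·3 + 191·3 + 185·1 + 109·2 + 223·4 + 254·1 + 234·5 = 4050
Rahul: 235·3 + 96·5 + 191·2 + 185·2 + 109·1 + 223·5 + 254·3 + 234·2 = 4391
Nadia: 235·5 + 96·4 + 191·1 + 185·5 + 109·4 + 223·2 + 254·5 + 234·4 = 5763
Omar: 235·1 + 96·1 + 191·4 + 185·3 + 109·5 + 223·3 + 254·2 + 234·1 = 3606
Mei: 235·4 + 96·2 + 191·5 + 185·4 + 109·3 + 223·1 + 254·4 + 234·3 = 5095
Nadia has the highest Borda score (5763).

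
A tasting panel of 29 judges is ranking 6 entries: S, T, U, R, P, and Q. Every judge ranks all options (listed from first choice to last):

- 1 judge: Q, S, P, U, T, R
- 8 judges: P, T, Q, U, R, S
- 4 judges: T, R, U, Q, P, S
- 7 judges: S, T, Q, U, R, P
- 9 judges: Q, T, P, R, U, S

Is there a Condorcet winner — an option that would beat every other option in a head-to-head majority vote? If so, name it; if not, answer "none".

T vs S: 21–8 for T.
T vs U: 28–1 for T.
T vs R: 29–0 for T.
T vs P: 20–9 for T.
T vs Q: 19–10 for T.
T beats every other option head-to-head.

T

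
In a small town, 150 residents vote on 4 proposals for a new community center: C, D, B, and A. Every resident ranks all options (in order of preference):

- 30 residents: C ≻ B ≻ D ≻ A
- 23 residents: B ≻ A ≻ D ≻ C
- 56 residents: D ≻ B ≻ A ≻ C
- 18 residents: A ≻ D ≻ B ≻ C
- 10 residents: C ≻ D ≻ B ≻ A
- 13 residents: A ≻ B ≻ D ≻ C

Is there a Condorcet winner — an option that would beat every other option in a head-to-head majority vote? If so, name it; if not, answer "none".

D

D vs C: 110–40 for D.
D vs B: 84–66 for D.
D vs A: 96–54 for D.
D beats every other option head-to-head.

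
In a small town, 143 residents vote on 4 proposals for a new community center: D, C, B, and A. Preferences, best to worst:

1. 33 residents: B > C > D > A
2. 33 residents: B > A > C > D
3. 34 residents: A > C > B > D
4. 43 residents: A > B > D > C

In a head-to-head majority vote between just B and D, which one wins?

Voters preferring B to D: 143; preferring D to B: 0.
B wins the head-to-head.

B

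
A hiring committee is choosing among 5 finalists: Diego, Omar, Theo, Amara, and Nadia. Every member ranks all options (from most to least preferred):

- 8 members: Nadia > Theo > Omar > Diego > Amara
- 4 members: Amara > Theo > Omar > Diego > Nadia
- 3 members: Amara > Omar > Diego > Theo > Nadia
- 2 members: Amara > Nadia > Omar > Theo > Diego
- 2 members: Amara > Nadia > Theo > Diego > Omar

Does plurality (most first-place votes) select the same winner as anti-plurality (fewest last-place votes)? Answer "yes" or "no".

Plurality — first-place votes: Diego 0, Omar 0, Theo 0, Amara 11, Nadia 8. Winner: Amara.
Anti-plurality — last-place votes: Diego 2, Omar 2, Theo 0, Amara 8, Nadia 7. Winner: Theo.
The two methods disagree.

no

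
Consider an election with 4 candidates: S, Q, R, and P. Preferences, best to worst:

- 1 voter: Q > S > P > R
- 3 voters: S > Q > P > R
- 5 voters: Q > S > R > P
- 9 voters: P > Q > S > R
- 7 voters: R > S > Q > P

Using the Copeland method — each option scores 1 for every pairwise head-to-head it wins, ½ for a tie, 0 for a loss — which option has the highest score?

S: beats R and P; loses to Q → score 2.
Q: beats S, R, and P → score 3.
R: loses to S, Q, and P → score 0.
P: beats R; loses to S and Q → score 1.
Q has the best pairwise record.

Q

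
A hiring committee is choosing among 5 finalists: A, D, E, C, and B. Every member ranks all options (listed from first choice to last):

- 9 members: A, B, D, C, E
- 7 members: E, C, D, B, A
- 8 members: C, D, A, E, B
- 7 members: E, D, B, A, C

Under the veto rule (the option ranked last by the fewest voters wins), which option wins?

Last-place votes: A 7, D 0, E 9, C 7, B 8.
D is ranked last by the fewest voters, so D wins.

D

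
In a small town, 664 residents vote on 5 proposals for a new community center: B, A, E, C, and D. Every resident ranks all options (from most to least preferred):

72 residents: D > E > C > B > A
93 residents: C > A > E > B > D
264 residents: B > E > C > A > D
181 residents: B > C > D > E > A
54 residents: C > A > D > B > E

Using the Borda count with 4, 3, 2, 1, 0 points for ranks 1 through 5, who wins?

B

B: 72·1 + 93·1 + 264·4 + 181·4 + 54·1 = 1999
A: 72·0 + 93·3 + 264·1 + 181·0 + 54·3 = 705
E: 72·3 + 93·2 + 264·3 + 181·1 + 54·0 = 1375
C: 72·2 + 93·4 + 264·2 + 181·3 + 54·4 = 1803
D: 72·4 + 93·0 + 264·0 + 181·2 + 54·2 = 758
B has the highest Borda score (1999).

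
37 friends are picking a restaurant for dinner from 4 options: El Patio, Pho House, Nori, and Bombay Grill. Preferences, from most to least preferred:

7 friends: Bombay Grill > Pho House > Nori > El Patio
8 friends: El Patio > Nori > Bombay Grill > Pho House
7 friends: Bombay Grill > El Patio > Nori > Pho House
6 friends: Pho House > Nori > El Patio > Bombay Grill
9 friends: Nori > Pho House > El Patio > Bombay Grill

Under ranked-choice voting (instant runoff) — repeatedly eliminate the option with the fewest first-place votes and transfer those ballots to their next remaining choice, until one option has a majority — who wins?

Nori

Round 1: El Patio 8, Pho House 6, Nori 9, Bombay Grill 14. Eliminate Pho House.
Round 2: El Patio 8, Nori 15, Bombay Grill 14. Eliminate El Patio.
Round 3: Nori 23, Bombay Grill 14. Nori has a majority.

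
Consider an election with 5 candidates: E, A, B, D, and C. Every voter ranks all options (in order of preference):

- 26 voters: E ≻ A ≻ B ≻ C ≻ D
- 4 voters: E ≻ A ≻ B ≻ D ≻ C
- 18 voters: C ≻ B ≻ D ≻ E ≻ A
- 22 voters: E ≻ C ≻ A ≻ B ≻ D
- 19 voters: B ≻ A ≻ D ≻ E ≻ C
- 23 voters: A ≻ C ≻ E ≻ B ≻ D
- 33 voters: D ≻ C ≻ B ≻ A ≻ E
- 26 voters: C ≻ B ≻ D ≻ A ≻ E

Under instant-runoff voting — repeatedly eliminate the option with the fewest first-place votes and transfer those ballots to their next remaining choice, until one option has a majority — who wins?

C

Round 1: E 52, A 23, B 19, D 33, C 44. Eliminate B.
Round 2: E 52, A 42, D 33, C 44. Eliminate D.
Round 3: E 52, A 42, C 77. Eliminate A.
Round 4: E 71, C 100. C has a majority.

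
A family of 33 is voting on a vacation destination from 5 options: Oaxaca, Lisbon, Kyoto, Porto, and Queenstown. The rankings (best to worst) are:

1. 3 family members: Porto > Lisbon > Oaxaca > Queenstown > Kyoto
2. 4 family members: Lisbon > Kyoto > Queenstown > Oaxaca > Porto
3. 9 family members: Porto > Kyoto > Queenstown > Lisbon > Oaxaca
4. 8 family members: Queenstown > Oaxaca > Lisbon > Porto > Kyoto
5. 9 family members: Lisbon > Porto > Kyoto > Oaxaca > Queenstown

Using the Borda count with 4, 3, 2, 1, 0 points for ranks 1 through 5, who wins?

Oaxaca: 3·2 + 4·1 + 9·0 + 8·3 + 9·1 = 43
Lisbon: 3·3 + 4·4 + 9·1 + 8·2 + 9·4 = 86
Kyoto: 3·0 + 4·3 + 9·3 + 8·0 + 9·2 = 57
Porto: 3·4 + 4·0 + 9·4 + 8·1 + 9·3 = 83
Queenstown: 3·1 + 4·2 + 9·2 + 8·4 + 9·0 = 61
Lisbon has the highest Borda score (86).

Lisbon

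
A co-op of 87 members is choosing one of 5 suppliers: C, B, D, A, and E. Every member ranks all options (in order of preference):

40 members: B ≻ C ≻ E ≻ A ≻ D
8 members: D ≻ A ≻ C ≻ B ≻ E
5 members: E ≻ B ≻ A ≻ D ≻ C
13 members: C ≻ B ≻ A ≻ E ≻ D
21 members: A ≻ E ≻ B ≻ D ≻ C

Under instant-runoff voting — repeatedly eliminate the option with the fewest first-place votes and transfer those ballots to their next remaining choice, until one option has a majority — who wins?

B

Round 1: C 13, B 40, D 8, A 21, E 5. Eliminate E.
Round 2: C 13, B 45, D 8, A 21. B has a majority.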